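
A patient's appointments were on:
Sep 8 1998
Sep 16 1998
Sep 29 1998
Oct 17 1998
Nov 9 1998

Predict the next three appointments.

Dec 7 1998, Jan 9 1999, Feb 16 1999

Gaps: 8, 13, 18, 23 days — each gap is 5 larger than the previous one.
Next gap: 28 days. Nov 9 1998 + 28 days = Dec 7 1998.
Next gap: 33 days. Dec 7 1998 + 33 days = Jan 9 1999.
Next gap: 38 days. Jan 9 1999 + 38 days = Feb 16 1999.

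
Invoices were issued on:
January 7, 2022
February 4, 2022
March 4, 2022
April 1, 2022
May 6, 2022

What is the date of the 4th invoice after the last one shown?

September 2, 2022

These are Fridays at 28- or 35-day spacing (28, 28, 28, 35).
The pattern: 1st Friday of the month.
June 2022 — 1st Friday is June 3, 2022.
1st Friday of July 2022: July 1, 2022.
1st Friday of August 2022: August 5, 2022.
September 2022 — 1st Friday is September 2, 2022.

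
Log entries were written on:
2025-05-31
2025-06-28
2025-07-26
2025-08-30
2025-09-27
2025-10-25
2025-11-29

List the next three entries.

2025-12-27, 2026-01-31, 2026-02-28

These are Saturdays with 28, 28, 35, 28, 28, 35-day gaps.
Each is the final Saturday of its month — 2025-05-31 is past the 28th, so '4th Saturday' doesn't fit.
December 2025 ends with Saturday 2025-12-27.
January 2026 ends with Saturday 2026-01-31.
Last Saturday of February 2026: 2026-02-28.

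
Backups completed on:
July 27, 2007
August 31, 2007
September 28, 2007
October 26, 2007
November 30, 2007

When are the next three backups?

Every date is a Friday; gaps 35, 28, 28, 35 days.
Each is the last Friday of its month (at least one falls on the 29th or later, ruling out '4th Friday').
December 2007 ends with Friday December 28, 2007.
January 2008 ends with Friday January 25, 2008.
February 2008 ends with Friday February 29, 2008.

December 28, 2007; January 25, 2008; February 29, 2008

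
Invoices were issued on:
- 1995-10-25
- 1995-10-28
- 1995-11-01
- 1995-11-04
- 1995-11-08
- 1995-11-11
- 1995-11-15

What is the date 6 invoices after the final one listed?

1995-12-06

Every event lands on a Wednesday or Saturday (gaps cycle 3, 4, 3, 4, 3, 4).
So the schedule is: every Wednesday and Saturday.
The following Saturday is 1995-11-18.
Next Wednesday: 1995-11-22.
Next Saturday: 1995-11-25.
Next Wednesday: 1995-11-29.
Next Saturday: 1995-12-02.
Next Wednesday: 1995-12-06.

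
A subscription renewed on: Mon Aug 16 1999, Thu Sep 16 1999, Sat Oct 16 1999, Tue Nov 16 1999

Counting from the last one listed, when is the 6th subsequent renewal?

Each date is the 16th; the gaps (31, 30, 31) track the month lengths.
The rule is the 16th of each month.
Next: December 1999 → Thu Dec 16 1999.
January 2000: Sun Jan 16 2000.
February 2000: Wed Feb 16 2000.
Next: March 2000 → Thu Mar 16 2000.
Next: April 2000 → Sun Apr 16 2000.
May 2000: Tue May 16 2000.

Tue May 16 2000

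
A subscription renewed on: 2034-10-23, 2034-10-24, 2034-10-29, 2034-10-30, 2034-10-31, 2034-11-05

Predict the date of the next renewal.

2034-11-06

The gap pattern 1, 5, 1, 1, 5 repeats every 3 events.
These are the Mondays, Tuesdays and Sundays of each week.
The following Monday is 2034-11-06.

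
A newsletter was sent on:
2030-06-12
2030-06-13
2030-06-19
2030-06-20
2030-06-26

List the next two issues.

2030-06-27, 2030-07-03

The gap pattern 1, 6, 1, 6 repeats every 2 events.
These are the Wednesdays and Thursdays of each week.
Next Thursday: 2030-06-27.
The following Wednesday is 2030-07-03.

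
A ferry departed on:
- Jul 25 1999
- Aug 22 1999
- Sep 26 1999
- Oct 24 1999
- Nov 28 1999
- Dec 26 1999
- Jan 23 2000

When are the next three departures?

These are Sundays at 28- or 35-day spacing (28, 35, 28, 35, 28, 28).
The pattern: 4th Sunday of the month.
February 2000 — 4th Sunday is Feb 27 2000.
4th Sunday of March 2000: Mar 26 2000.
4th Sunday of April 2000: Apr 23 2000.

Feb 27 2000, Mar 26 2000, Apr 23 2000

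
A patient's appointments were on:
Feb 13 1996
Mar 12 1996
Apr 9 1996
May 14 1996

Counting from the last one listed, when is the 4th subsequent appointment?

Sep 10 1996

Gaps: 28, 28, 35 days — a mix of 28 and 35. Every date is a Tuesday.
Each is the 2nd Tuesday of its month.
2nd Tuesday of June 1996: Jun 11 1996.
July 1996 — 2nd Tuesday is Jul 9 1996.
August 1996 — 2nd Tuesday is Aug 13 1996.
2nd Tuesday of September 1996: Sep 10 1996.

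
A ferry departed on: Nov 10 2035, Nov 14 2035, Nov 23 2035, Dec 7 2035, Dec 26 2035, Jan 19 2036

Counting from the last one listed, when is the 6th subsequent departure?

The spacing grows by 5 each time: 4, 9, 14, 19, 24 days.
Next gap: 29 days. Jan 19 2036 + 29 days = Feb 17 2036.
Next gap: 34 days. Feb 17 2036 + 34 days = Mar 22 2036.
Next gap: 39 days. Mar 22 2036 + 39 days = Apr 30 2036.
Next gap: 44 days. Apr 30 2036 + 44 days = Jun 13 2036.
Next gap: 49 days. Jun 13 2036 + 49 days = Aug 1 2036.
Next gap: 54 days. Aug 1 2036 + 54 days = Sep 24 2036.

Sep 24 2036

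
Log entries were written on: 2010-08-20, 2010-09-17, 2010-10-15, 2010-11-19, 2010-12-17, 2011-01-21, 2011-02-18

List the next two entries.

Gaps: 28, 28, 35, 28, 35, 28 days — a mix of 28 and 35. Every date is a Friday.
Each is the 3rd Friday of its month.
3rd Friday of March 2011: 2011-03-18.
3rd Friday of April 2011: 2011-04-15.

2011-03-18, 2011-04-15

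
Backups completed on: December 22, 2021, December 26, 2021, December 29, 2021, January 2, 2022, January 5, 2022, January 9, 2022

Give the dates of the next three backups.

January 12, 2022; January 16, 2022; January 19, 2022

The gap pattern 4, 3, 4, 3, 4 repeats every 2 events.
These are the Wednesdays and Sundays of each week.
Next Wednesday: January 12, 2022.
The following Sunday is January 16, 2022.
The following Wednesday is January 19, 2022.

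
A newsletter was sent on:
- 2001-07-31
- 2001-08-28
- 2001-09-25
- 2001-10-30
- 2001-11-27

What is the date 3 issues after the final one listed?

2002-02-26

Every date is a Tuesday; gaps 28, 28, 35, 28 days.
Each is the last Tuesday of its month (at least one falls on the 29th or later, ruling out '4th Tuesday').
December 2001 ends with Tuesday 2001-12-25.
Last Tuesday of January 2002: 2002-01-29.
February 2002 ends with Tuesday 2002-02-26.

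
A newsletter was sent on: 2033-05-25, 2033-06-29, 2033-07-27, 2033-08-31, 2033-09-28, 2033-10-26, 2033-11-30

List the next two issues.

These are Wednesdays with 35, 28, 35, 28, 28, 35-day gaps.
Each is the final Wednesday of its month — 2033-06-29 is past the 28th, so '4th Wednesday' doesn't fit.
December 2033 ends with Wednesday 2033-12-28.
January 2034 ends with Wednesday 2034-01-25.

2033-12-28, 2034-01-25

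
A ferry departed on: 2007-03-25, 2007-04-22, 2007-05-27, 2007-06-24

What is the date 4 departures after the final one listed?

All dates are Sundays, 28, 35, 28 days apart.
Specifically, the 4th Sunday of each month.
July 2007 — 4th Sunday is 2007-07-22.
4th Sunday of August 2007: 2007-08-26.
September 2007 — 4th Sunday is 2007-09-23.
October 2007 — 4th Sunday is 2007-10-28.

2007-10-28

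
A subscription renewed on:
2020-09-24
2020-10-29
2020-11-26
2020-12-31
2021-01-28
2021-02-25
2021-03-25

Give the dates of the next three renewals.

All Thursdays; the gaps (35, 28, 35, 28, 28, 28) vary with month length.
This is the last Thursday of each month.
April 2021 ends with Thursday 2021-04-29.
Last Thursday of May 2021: 2021-05-27.
Last Thursday of June 2021: 2021-06-24.

2021-04-29, 2021-05-27, 2021-06-24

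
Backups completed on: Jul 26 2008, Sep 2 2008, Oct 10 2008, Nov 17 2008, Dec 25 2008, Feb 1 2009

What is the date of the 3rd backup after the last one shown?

Gaps between consecutive events: 38, 38, 38, 38, 38 days — a constant 38-day interval.
Feb 1 2009 + 38 days = Mar 11 2009.
Mar 11 2009 + 38 days = Apr 18 2009.
Apr 18 2009 + 38 days = May 26 2009.

May 26 2009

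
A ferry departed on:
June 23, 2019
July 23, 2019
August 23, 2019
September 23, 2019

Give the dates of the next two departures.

Each date is the 23rd; the gaps (30, 31, 31) track the month lengths.
The rule is the 23rd of each month.
October 2019: October 23, 2019.
Next: November 2019 → November 23, 2019.

October 23, 2019; November 23, 2019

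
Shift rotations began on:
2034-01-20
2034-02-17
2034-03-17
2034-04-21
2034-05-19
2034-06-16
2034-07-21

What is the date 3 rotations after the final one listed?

Gaps: 28, 28, 35, 28, 28, 35 days — a mix of 28 and 35. Every date is a Friday.
Each is the 3rd Friday of its month.
3rd Friday of August 2034: 2034-08-18.
3rd Friday of September 2034: 2034-09-15.
October 2034 — 3rd Friday is 2034-10-20.

2034-10-20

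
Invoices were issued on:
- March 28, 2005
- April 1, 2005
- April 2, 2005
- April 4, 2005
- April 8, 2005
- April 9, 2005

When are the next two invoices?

Gaps: 4, 1, 2, 4, 1 days — not constant, but cyclic with period 3.
The events fall on every Monday, Friday and Saturday.
The following Monday is April 11, 2005.
Next Friday: April 15, 2005.

April 11, 2005; April 15, 2005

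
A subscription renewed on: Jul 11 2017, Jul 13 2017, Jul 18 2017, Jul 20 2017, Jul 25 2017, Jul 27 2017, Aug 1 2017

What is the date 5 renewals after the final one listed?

The gap pattern 2, 5, 2, 5, 2, 5 repeats every 2 events.
These are the Tuesdays and Thursdays of each week.
Next Thursday: Aug 3 2017.
The following Tuesday is Aug 8 2017.
The following Thursday is Aug 10 2017.
Next Tuesday: Aug 15 2017.
Next Thursday: Aug 17 2017.

Aug 17 2017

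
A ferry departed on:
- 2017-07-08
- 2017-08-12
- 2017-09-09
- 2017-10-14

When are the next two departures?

2017-11-11, 2017-12-09

Gaps: 35, 28, 35 days — a mix of 28 and 35. Every date is a Saturday.
Each is the 2nd Saturday of its month.
2nd Saturday of November 2017: 2017-11-11.
December 2017 — 2nd Saturday is 2017-12-09.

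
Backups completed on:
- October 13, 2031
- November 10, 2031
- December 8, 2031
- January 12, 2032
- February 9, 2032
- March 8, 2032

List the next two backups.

April 12, 2032; May 10, 2032

All dates are Mondays, 28, 28, 35, 28, 28 days apart.
Specifically, the 2nd Monday of each month.
April 2032 — 2nd Monday is April 12, 2032.
2nd Monday of May 2032: May 10, 2032.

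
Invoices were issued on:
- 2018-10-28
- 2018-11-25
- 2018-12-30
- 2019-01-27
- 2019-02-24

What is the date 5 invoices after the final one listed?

2019-07-28

Every date is a Sunday; gaps 28, 35, 28, 28 days.
Each is the last Sunday of its month (at least one falls on the 29th or later, ruling out '4th Sunday').
Last Sunday of March 2019: 2019-03-31.
April 2019 ends with Sunday 2019-04-28.
May 2019 ends with Sunday 2019-05-26.
June 2019 ends with Sunday 2019-06-30.
July 2019 ends with Sunday 2019-07-28.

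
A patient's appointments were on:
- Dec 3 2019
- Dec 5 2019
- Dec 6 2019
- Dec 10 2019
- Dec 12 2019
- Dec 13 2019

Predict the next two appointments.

The gap pattern 2, 1, 4, 2, 1 repeats every 3 events.
These are the Tuesdays, Thursdays and Fridays of each week.
Next Tuesday: Dec 17 2019.
The following Thursday is Dec 19 2019.

Dec 17 2019, Dec 19 2019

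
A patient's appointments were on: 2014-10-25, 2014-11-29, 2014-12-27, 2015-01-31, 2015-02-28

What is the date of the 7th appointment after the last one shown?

2015-09-26

Every date is a Saturday; gaps 35, 28, 35, 28 days.
Each is the last Saturday of its month (at least one falls on the 29th or later, ruling out '4th Saturday').
Last Saturday of March 2015: 2015-03-28.
April 2015 ends with Saturday 2015-04-25.
May 2015 ends with Saturday 2015-05-30.
June 2015 ends with Saturday 2015-06-27.
July 2015 ends with Saturday 2015-07-25.
Last Saturday of August 2015: 2015-08-29.
Last Saturday of September 2015: 2015-09-26.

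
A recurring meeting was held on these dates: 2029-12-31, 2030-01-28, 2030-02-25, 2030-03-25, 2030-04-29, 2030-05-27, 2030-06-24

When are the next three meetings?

2030-07-29, 2030-08-26, 2030-09-30

Every date is a Monday; gaps 28, 28, 28, 35, 28, 28 days.
Each is the last Monday of its month (at least one falls on the 29th or later, ruling out '4th Monday').
July 2030 ends with Monday 2030-07-29.
August 2030 ends with Monday 2030-08-26.
Last Monday of September 2030: 2030-09-30.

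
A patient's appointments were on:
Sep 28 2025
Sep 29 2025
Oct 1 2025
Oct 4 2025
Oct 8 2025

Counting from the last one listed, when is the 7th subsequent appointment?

Intervals are 1, 2, 3, 4 days — an arithmetic progression with common difference 1.
Next gap: 5 days. Oct 8 2025 + 5 days = Oct 13 2025.
Next gap: 6 days. Oct 13 2025 + 6 days = Oct 19 2025.
Next gap: 7 days. Oct 19 2025 + 7 days = Oct 26 2025.
Next gap: 8 days. Oct 26 2025 + 8 days = Nov 3 2025.
Next gap: 9 days. Nov 3 2025 + 9 days = Nov 12 2025.
Next gap: 10 days. Nov 12 2025 + 10 days = Nov 22 2025.
Next gap: 11 days. Nov 22 2025 + 11 days = Dec 3 2025.

Dec 3 2025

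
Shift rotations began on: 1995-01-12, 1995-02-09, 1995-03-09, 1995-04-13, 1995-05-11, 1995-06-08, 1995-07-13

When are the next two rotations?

These are Thursdays at 28- or 35-day spacing (28, 28, 35, 28, 28, 35).
The pattern: 2nd Thursday of the month.
2nd Thursday of August 1995: 1995-08-10.
September 1995 — 2nd Thursday is 1995-09-14.

1995-08-10, 1995-09-14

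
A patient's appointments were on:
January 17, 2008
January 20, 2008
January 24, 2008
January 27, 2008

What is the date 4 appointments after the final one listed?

The gap pattern 3, 4, 3 repeats every 2 events.
These are the Thursdays and Sundays of each week.
Next Thursday: January 31, 2008.
The following Sunday is February 3, 2008.
Next Thursday: February 7, 2008.
Next Sunday: February 10, 2008.

February 10, 2008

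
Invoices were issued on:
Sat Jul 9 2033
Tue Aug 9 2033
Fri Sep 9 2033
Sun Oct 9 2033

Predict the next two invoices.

Wed Nov 9 2033, Fri Dec 9 2033

Each date is the 9th; the gaps (31, 31, 30) track the month lengths.
The rule is the 9th of each month.
Next: November 2033 → Wed Nov 9 2033.
Next: December 2033 → Fri Dec 9 2033.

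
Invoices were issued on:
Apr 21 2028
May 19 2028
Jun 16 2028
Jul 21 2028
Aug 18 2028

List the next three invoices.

These are Fridays at 28- or 35-day spacing (28, 28, 35, 28).
The pattern: 3rd Friday of the month.
September 2028 — 3rd Friday is Sep 15 2028.
3rd Friday of October 2028: Oct 20 2028.
3rd Friday of November 2028: Nov 17 2028.

Sep 15 2028, Oct 20 2028, Nov 17 2028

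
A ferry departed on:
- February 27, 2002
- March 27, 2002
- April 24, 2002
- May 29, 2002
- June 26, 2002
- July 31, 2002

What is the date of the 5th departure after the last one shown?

These are Wednesdays with 28, 28, 35, 28, 35-day gaps.
Each is the final Wednesday of its month — May 29, 2002 is past the 28th, so '4th Wednesday' doesn't fit.
Last Wednesday of August 2002: August 28, 2002.
September 2002 ends with Wednesday September 25, 2002.
October 2002 ends with Wednesday October 30, 2002.
November 2002 ends with Wednesday November 27, 2002.
December 2002 ends with Wednesday December 25, 2002.

December 25, 2002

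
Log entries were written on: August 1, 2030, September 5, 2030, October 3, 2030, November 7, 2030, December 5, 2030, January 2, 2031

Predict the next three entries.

Gaps: 35, 28, 35, 28, 28 days — a mix of 28 and 35. Every date is a Thursday.
Each is the 1st Thursday of its month.
February 2031 — 1st Thursday is February 6, 2031.
March 2031 — 1st Thursday is March 6, 2031.
April 2031 — 1st Thursday is April 3, 2031.

February 6, 2031; March 6, 2031; April 3, 2031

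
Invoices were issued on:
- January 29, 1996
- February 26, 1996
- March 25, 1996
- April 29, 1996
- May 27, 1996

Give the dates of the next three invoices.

All Mondays; the gaps (28, 28, 35, 28) vary with month length.
This is the last Monday of each month.
June 1996 ends with Monday June 24, 1996.
July 1996 ends with Monday July 29, 1996.
Last Monday of August 1996: August 26, 1996.

June 24, 1996; July 29, 1996; August 26, 1996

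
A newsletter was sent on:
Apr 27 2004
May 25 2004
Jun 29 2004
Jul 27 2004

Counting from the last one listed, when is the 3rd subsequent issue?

Every date is a Tuesday; gaps 28, 35, 28 days.
Each is the last Tuesday of its month (at least one falls on the 29th or later, ruling out '4th Tuesday').
Last Tuesday of August 2004: Aug 31 2004.
Last Tuesday of September 2004: Sep 28 2004.
Last Tuesday of October 2004: Oct 26 2004.

Oct 26 2004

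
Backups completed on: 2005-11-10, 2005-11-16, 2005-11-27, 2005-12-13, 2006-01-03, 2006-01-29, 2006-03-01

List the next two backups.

The spacing grows by 5 each time: 6, 11, 16, 21, 26, 31 days.
Next gap: 36 days. 2006-03-01 + 36 days = 2006-04-06.
Next gap: 41 days. 2006-04-06 + 41 days = 2006-05-17.

2006-04-06, 2006-05-17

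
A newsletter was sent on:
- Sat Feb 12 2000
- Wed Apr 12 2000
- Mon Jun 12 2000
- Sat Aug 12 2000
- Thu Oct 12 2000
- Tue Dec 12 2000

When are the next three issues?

Mon Feb 12 2001, Thu Apr 12 2001, Tue Jun 12 2001

Each date is the 12th; the gaps (60, 61, 61, 61, 61) track the month lengths.
The rule is the 12th of every 2 months.
Next: February 2001 → Mon Feb 12 2001.
April 2001: Thu Apr 12 2001.
Next: June 2001 → Tue Jun 12 2001.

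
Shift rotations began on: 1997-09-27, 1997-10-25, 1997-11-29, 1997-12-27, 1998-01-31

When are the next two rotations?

1998-02-28, 1998-03-28

These are Saturdays with 28, 35, 28, 35-day gaps.
Each is the final Saturday of its month — 1997-11-29 is past the 28th, so '4th Saturday' doesn't fit.
February 1998 ends with Saturday 1998-02-28.
March 1998 ends with Saturday 1998-03-28.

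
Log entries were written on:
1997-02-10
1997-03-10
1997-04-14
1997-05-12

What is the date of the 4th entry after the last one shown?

1997-09-08

These are Mondays at 28- or 35-day spacing (28, 35, 28).
The pattern: 2nd Monday of the month.
2nd Monday of June 1997: 1997-06-09.
July 1997 — 2nd Monday is 1997-07-14.
2nd Monday of August 1997: 1997-08-11.
September 1997 — 2nd Monday is 1997-09-08.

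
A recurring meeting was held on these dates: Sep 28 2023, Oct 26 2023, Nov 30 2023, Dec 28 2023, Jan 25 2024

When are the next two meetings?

These are Thursdays with 28, 35, 28, 28-day gaps.
Each is the final Thursday of its month — Nov 30 2023 is past the 28th, so '4th Thursday' doesn't fit.
February 2024 ends with Thursday Feb 29 2024.
March 2024 ends with Thursday Mar 28 2024.

Feb 29 2024, Mar 28 2024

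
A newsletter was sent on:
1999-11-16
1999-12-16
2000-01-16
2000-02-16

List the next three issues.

2000-03-16, 2000-04-16, 2000-05-16

The day-of-month is always 16 (30, 31, 31 days between events).
So this recurs on the 16th of each month.
March 2000: 2000-03-16.
Next: April 2000 → 2000-04-16.
Next: May 2000 → 2000-05-16.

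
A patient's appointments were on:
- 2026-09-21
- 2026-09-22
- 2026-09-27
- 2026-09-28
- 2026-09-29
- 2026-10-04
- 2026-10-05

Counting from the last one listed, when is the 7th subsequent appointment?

2026-10-20

Gaps: 1, 5, 1, 1, 5, 1 days — not constant, but cyclic with period 3.
The events fall on every Monday, Tuesday and Sunday.
Next Tuesday: 2026-10-06.
Next Sunday: 2026-10-11.
Next Monday: 2026-10-12.
The following Tuesday is 2026-10-13.
Next Sunday: 2026-10-18.
Next Monday: 2026-10-19.
The following Tuesday is 2026-10-20.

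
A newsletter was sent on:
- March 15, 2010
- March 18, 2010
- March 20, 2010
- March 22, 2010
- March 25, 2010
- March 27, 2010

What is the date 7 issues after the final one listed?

Every event lands on a Monday or Thursday or Saturday (gaps cycle 3, 2, 2, 3, 2).
So the schedule is: every Monday, Thursday and Saturday.
The following Monday is March 29, 2010.
Next Thursday: April 1, 2010.
The following Saturday is April 3, 2010.
The following Monday is April 5, 2010.
Next Thursday: April 8, 2010.
The following Saturday is April 10, 2010.
Next Monday: April 12, 2010.

April 12, 2010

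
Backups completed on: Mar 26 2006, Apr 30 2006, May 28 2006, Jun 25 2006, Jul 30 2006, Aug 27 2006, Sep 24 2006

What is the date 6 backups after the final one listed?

All Sundays; the gaps (35, 28, 28, 35, 28, 28) vary with month length.
This is the last Sunday of each month.
Last Sunday of October 2006: Oct 29 2006.
Last Sunday of November 2006: Nov 26 2006.
Last Sunday of December 2006: Dec 31 2006.
January 2007 ends with Sunday Jan 28 2007.
Last Sunday of February 2007: Feb 25 2007.
March 2007 ends with Sunday Mar 25 2007.

Mar 25 2007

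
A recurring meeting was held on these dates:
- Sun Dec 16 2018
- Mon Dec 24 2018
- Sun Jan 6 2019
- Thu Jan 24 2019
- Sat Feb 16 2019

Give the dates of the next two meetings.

Sat Mar 16 2019, Thu Apr 18 2019

Intervals are 8, 13, 18, 23 days — an arithmetic progression with common difference 5.
Next gap: 28 days. Sat Feb 16 2019 + 28 days = Sat Mar 16 2019.
Next gap: 33 days. Sat Mar 16 2019 + 33 days = Thu Apr 18 2019.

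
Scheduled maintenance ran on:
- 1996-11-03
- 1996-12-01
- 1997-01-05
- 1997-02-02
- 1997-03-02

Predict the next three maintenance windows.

All dates are Sundays, 28, 35, 28, 28 days apart.
Specifically, the 1st Sunday of each month.
April 1997 — 1st Sunday is 1997-04-06.
1st Sunday of May 1997: 1997-05-04.
June 1997 — 1st Sunday is 1997-06-01.

1997-04-06, 1997-05-04, 1997-06-01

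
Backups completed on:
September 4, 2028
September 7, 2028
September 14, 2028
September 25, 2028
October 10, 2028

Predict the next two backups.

October 29, 2028; November 21, 2028

The spacing grows by 4 each time: 3, 7, 11, 15 days.
Next gap: 19 days. October 10, 2028 + 19 days = October 29, 2028.
Next gap: 23 days. October 29, 2028 + 23 days = November 21, 2028.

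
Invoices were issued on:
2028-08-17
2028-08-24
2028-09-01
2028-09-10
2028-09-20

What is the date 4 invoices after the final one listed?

Gaps: 7, 8, 9, 10 days — each gap is 1 larger than the previous one.
Next gap: 11 days. 2028-09-20 + 11 days = 2028-10-01.
Next gap: 12 days. 2028-10-01 + 12 days = 2028-10-13.
Next gap: 13 days. 2028-10-13 + 13 days = 2028-10-26.
Next gap: 14 days. 2028-10-26 + 14 days = 2028-11-09.

2028-11-09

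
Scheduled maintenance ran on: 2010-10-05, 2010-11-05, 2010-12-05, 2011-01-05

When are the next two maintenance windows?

2011-02-05, 2011-03-05

The day-of-month is always 5 (31, 30, 31 days between events).
So this recurs on the 5th of each month.
Next: February 2011 → 2011-02-05.
March 2011: 2011-03-05.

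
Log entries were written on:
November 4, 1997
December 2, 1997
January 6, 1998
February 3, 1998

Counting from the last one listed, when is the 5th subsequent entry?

July 7, 1998

These are Tuesdays at 28- or 35-day spacing (28, 35, 28).
The pattern: 1st Tuesday of the month.
1st Tuesday of March 1998: March 3, 1998.
April 1998 — 1st Tuesday is April 7, 1998.
1st Tuesday of May 1998: May 5, 1998.
1st Tuesday of June 1998: June 2, 1998.
1st Tuesday of July 1998: July 7, 1998.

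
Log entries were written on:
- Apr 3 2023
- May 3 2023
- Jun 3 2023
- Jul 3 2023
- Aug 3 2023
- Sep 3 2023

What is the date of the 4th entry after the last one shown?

Gaps: 30, 31, 30, 31, 31 days — not constant. Every event is on the 3rd of the month.
Pattern: the 3rd of each month.
Next: October 2023 → Oct 3 2023.
November 2023: Nov 3 2023.
Next: December 2023 → Dec 3 2023.
Next: January 2024 → Jan 3 2024.

Jan 3 2024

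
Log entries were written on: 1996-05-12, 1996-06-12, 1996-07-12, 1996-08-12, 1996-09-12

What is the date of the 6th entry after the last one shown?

Gaps: 31, 30, 31, 31 days — not constant. Every event is on the 12th of the month.
Pattern: the 12th of each month.
October 1996: 1996-10-12.
November 1996: 1996-11-12.
Next: December 1996 → 1996-12-12.
Next: January 1997 → 1997-01-12.
Next: February 1997 → 1997-02-12.
March 1997: 1997-03-12.

1997-03-12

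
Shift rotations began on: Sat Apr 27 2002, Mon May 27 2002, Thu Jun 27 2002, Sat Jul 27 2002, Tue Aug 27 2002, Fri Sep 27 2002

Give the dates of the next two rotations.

Sun Oct 27 2002, Wed Nov 27 2002

The day-of-month is always 27 (30, 31, 30, 31, 31 days between events).
So this recurs on the 27th of each month.
October 2002: Sun Oct 27 2002.
November 2002: Wed Nov 27 2002.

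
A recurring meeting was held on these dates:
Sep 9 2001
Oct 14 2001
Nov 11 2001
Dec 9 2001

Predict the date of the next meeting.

Jan 13 2002

All dates are Sundays, 35, 28, 28 days apart.
Specifically, the 2nd Sunday of each month.
January 2002 — 2nd Sunday is Jan 13 2002.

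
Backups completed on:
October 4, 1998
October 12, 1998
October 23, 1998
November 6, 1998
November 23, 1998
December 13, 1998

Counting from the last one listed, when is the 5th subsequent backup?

Gaps: 8, 11, 14, 17, 20 days — each gap is 3 larger than the previous one.
Next gap: 23 days. December 13, 1998 + 23 days = January 5, 1999.
Next gap: 26 days. January 5, 1999 + 26 days = January 31, 1999.
Next gap: 29 days. January 31, 1999 + 29 days = March 1, 1999.
Next gap: 32 days. March 1, 1999 + 32 days = April 2, 1999.
Next gap: 35 days. April 2, 1999 + 35 days = May 7, 1999.

May 7, 1999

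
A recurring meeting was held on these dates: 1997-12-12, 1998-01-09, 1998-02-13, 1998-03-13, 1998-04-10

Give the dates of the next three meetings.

1998-05-08, 1998-06-12, 1998-07-10

These are Fridays at 28- or 35-day spacing (28, 35, 28, 28).
The pattern: 2nd Friday of the month.
2nd Friday of May 1998: 1998-05-08.
June 1998 — 2nd Friday is 1998-06-12.
2nd Friday of July 1998: 1998-07-10.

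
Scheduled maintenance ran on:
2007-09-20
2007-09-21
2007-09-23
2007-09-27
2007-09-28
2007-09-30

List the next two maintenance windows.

2007-10-04, 2007-10-05

Gaps: 1, 2, 4, 1, 2 days — not constant, but cyclic with period 3.
The events fall on every Thursday, Friday and Sunday.
Next Thursday: 2007-10-04.
The following Friday is 2007-10-05.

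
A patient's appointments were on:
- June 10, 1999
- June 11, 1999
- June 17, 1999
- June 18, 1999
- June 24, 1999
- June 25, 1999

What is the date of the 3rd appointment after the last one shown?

July 8, 1999

The gap pattern 1, 6, 1, 6, 1 repeats every 2 events.
These are the Thursdays and Fridays of each week.
Next Thursday: July 1, 1999.
The following Friday is July 2, 1999.
Next Thursday: July 8, 1999.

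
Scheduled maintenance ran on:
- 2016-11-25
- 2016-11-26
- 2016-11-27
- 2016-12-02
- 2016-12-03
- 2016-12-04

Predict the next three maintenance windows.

2016-12-09, 2016-12-10, 2016-12-11

Gaps: 1, 1, 5, 1, 1 days — not constant, but cyclic with period 3.
The events fall on every Friday, Saturday and Sunday.
Next Friday: 2016-12-09.
The following Saturday is 2016-12-10.
The following Sunday is 2016-12-11.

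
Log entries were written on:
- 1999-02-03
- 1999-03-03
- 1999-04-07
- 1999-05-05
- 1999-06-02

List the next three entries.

1999-07-07, 1999-08-04, 1999-09-01

These are Wednesdays at 28- or 35-day spacing (28, 35, 28, 28).
The pattern: 1st Wednesday of the month.
1st Wednesday of July 1999: 1999-07-07.
1st Wednesday of August 1999: 1999-08-04.
September 1999 — 1st Wednesday is 1999-09-01.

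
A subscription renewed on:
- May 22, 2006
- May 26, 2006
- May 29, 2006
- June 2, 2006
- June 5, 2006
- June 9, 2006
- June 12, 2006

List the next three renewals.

Every event lands on a Monday or Friday (gaps cycle 4, 3, 4, 3, 4, 3).
So the schedule is: every Monday and Friday.
The following Friday is June 16, 2006.
Next Monday: June 19, 2006.
The following Friday is June 23, 2006.

June 16, 2006; June 19, 2006; June 23, 2006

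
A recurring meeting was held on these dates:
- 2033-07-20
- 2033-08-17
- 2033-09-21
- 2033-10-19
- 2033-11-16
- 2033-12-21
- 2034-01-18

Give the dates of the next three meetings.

2034-02-15, 2034-03-15, 2034-04-19

All dates are Wednesdays, 28, 35, 28, 28, 35, 28 days apart.
Specifically, the 3rd Wednesday of each month.
3rd Wednesday of February 2034: 2034-02-15.
3rd Wednesday of March 2034: 2034-03-15.
April 2034 — 3rd Wednesday is 2034-04-19.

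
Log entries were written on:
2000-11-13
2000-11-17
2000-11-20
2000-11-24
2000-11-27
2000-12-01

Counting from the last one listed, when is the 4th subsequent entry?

Every event lands on a Monday or Friday (gaps cycle 4, 3, 4, 3, 4).
So the schedule is: every Monday and Friday.
Next Monday: 2000-12-04.
The following Friday is 2000-12-08.
Next Monday: 2000-12-11.
Next Friday: 2000-12-15.

2000-12-15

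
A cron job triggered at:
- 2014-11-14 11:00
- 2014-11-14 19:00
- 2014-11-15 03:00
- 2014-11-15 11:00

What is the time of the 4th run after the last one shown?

2014-11-16 19:00

The interval is a steady 8 hours (8, 8, 8).
2014-11-15 11:00 + 8 h = 2014-11-15 19:00.
2014-11-15 19:00 + 8 h = 2014-11-16 03:00.
2014-11-16 03:00 + 8 h = 2014-11-16 11:00.
2014-11-16 11:00 + 8 h = 2014-11-16 19:00.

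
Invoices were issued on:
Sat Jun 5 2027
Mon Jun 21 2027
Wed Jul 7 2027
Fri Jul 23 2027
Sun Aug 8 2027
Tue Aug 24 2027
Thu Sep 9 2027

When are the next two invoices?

Sat Sep 25 2027, Mon Oct 11 2027

Gaps between consecutive events: 16, 16, 16, 16, 16, 16 days — a constant 16-day interval.
Thu Sep 9 2027 + 16 days = Sat Sep 25 2027.
Sat Sep 25 2027 + 16 days = Mon Oct 11 2027.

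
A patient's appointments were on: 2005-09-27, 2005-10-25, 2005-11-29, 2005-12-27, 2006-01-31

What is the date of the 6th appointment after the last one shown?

2006-07-25

Every date is a Tuesday; gaps 28, 35, 28, 35 days.
Each is the last Tuesday of its month (at least one falls on the 29th or later, ruling out '4th Tuesday').
February 2006 ends with Tuesday 2006-02-28.
Last Tuesday of March 2006: 2006-03-28.
Last Tuesday of April 2006: 2006-04-25.
Last Tuesday of May 2006: 2006-05-30.
June 2006 ends with Tuesday 2006-06-27.
Last Tuesday of July 2006: 2006-07-25.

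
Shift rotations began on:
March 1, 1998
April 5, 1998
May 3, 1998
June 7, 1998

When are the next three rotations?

July 5, 1998; August 2, 1998; September 6, 1998

These are Sundays at 28- or 35-day spacing (35, 28, 35).
The pattern: 1st Sunday of the month.
1st Sunday of July 1998: July 5, 1998.
1st Sunday of August 1998: August 2, 1998.
1st Sunday of September 1998: September 6, 1998.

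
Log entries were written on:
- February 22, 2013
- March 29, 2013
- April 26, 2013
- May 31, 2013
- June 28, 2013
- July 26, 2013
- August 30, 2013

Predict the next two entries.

September 27, 2013; October 25, 2013

All Fridays; the gaps (35, 28, 35, 28, 28, 35) vary with month length.
This is the last Friday of each month.
Last Friday of September 2013: September 27, 2013.
Last Friday of October 2013: October 25, 2013.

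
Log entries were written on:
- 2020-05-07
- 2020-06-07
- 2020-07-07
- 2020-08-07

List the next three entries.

Each date is the 7th; the gaps (31, 30, 31) track the month lengths.
The rule is the 7th of each month.
Next: September 2020 → 2020-09-07.
Next: October 2020 → 2020-10-07.
Next: November 2020 → 2020-11-07.

2020-09-07, 2020-10-07, 2020-11-07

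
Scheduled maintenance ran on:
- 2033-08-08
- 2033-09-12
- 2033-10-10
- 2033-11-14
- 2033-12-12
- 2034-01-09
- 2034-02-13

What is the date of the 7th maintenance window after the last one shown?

These are Mondays at 28- or 35-day spacing (35, 28, 35, 28, 28, 35).
The pattern: 2nd Monday of the month.
2nd Monday of March 2034: 2034-03-13.
2nd Monday of April 2034: 2034-04-10.
2nd Monday of May 2034: 2034-05-08.
2nd Monday of June 2034: 2034-06-12.
July 2034 — 2nd Monday is 2034-07-10.
2nd Monday of August 2034: 2034-08-14.
2nd Monday of September 2034: 2034-09-11.

2034-09-11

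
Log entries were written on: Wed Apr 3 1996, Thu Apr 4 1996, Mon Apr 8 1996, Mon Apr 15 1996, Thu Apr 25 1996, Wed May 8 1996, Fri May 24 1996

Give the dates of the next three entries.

The spacing grows by 3 each time: 1, 4, 7, 10, 13, 16 days.
Next gap: 19 days. Fri May 24 1996 + 19 days = Wed Jun 12 1996.
Next gap: 22 days. Wed Jun 12 1996 + 22 days = Thu Jul 4 1996.
Next gap: 25 days. Thu Jul 4 1996 + 25 days = Mon Jul 29 1996.

Wed Jun 12 1996, Thu Jul 4 1996, Mon Jul 29 1996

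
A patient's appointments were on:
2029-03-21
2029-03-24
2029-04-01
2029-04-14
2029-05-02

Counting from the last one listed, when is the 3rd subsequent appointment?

2029-07-25

Gaps: 3, 8, 13, 18 days — each gap is 5 larger than the previous one.
Next gap: 23 days. 2029-05-02 + 23 days = 2029-05-25.
Next gap: 28 days. 2029-05-25 + 28 days = 2029-06-22.
Next gap: 33 days. 2029-06-22 + 33 days = 2029-07-25.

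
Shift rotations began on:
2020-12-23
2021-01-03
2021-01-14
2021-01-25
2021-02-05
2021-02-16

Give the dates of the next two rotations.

2021-02-27, 2021-03-10

Every event comes 11 days after the last (11, 11, 11, 11, 11).
2021-02-16 + 11 days = 2021-02-27.
2021-02-27 + 11 days = 2021-03-10.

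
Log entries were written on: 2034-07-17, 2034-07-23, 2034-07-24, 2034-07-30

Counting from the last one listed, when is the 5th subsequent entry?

The gap pattern 6, 1, 6 repeats every 2 events.
These are the Mondays and Sundays of each week.
Next Monday: 2034-07-31.
Next Sunday: 2034-08-06.
The following Monday is 2034-08-07.
The following Sunday is 2034-08-13.
Next Monday: 2034-08-14.

2034-08-14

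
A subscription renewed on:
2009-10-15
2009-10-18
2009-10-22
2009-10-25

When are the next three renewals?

Every event lands on a Thursday or Sunday (gaps cycle 3, 4, 3).
So the schedule is: every Thursday and Sunday.
Next Thursday: 2009-10-29.
The following Sunday is 2009-11-01.
The following Thursday is 2009-11-05.

2009-10-29, 2009-11-01, 2009-11-05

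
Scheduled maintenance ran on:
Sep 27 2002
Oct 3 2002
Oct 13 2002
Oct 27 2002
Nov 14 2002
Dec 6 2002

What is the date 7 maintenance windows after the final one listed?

The spacing grows by 4 each time: 6, 10, 14, 18, 22 days.
Next gap: 26 days. Dec 6 2002 + 26 days = Jan 1 2003.
Next gap: 30 days. Jan 1 2003 + 30 days = Jan 31 2003.
Next gap: 34 days. Jan 31 2003 + 34 days = Mar 6 2003.
Next gap: 38 days. Mar 6 2003 + 38 days = Apr 13 2003.
Next gap: 42 days. Apr 13 2003 + 42 days = May 25 2003.
Next gap: 46 days. May 25 2003 + 46 days = Jul 10 2003.
Next gap: 50 days. Jul 10 2003 + 50 days = Aug 29 2003.

Aug 29 2003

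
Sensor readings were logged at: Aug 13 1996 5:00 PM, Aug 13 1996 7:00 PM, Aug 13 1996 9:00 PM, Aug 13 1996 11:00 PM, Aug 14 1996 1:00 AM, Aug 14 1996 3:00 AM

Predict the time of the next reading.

Aug 14 1996 5:00 AM

Spacing: 2, 2, 2, 2, 2 h — constant 2 h.
Aug 14 1996 3:00 AM + 2 h = Aug 14 1996 5:00 AM.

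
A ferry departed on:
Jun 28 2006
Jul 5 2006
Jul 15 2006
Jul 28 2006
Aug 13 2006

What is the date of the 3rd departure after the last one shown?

The spacing grows by 3 each time: 7, 10, 13, 16 days.
Next gap: 19 days. Aug 13 2006 + 19 days = Sep 1 2006.
Next gap: 22 days. Sep 1 2006 + 22 days = Sep 23 2006.
Next gap: 25 days. Sep 23 2006 + 25 days = Oct 18 2006.

Oct 18 2006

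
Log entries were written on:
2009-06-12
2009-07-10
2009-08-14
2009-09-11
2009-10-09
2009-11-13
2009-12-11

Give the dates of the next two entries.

2010-01-08, 2010-02-12

These are Fridays at 28- or 35-day spacing (28, 35, 28, 28, 35, 28).
The pattern: 2nd Friday of the month.
2nd Friday of January 2010: 2010-01-08.
2nd Friday of February 2010: 2010-02-12.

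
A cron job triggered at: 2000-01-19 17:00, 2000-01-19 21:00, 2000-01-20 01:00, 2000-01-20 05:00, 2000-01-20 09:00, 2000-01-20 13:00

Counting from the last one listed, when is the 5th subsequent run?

2000-01-21 09:00

Spacing: 4, 4, 4, 4, 4 h — constant 4 h.
2000-01-20 13:00 + 4 h = 2000-01-20 17:00.
2000-01-20 17:00 + 4 h = 2000-01-20 21:00.
2000-01-20 21:00 + 4 h = 2000-01-21 01:00.
2000-01-21 01:00 + 4 h = 2000-01-21 05:00.
2000-01-21 05:00 + 4 h = 2000-01-21 09:00.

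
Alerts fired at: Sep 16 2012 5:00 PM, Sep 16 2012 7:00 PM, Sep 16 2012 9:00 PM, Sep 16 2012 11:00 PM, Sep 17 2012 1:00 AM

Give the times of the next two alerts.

Sep 17 2012 3:00 AM, Sep 17 2012 5:00 AM

Spacing: 2, 2, 2, 2 h — constant 2 h.
Sep 17 2012 1:00 AM + 2 h = Sep 17 2012 3:00 AM.
Sep 17 2012 3:00 AM + 2 h = Sep 17 2012 5:00 AM.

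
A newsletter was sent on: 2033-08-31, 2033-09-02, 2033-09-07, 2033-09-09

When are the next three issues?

The gap pattern 2, 5, 2 repeats every 2 events.
These are the Wednesdays and Fridays of each week.
The following Wednesday is 2033-09-14.
Next Friday: 2033-09-16.
The following Wednesday is 2033-09-21.

2033-09-14, 2033-09-16, 2033-09-21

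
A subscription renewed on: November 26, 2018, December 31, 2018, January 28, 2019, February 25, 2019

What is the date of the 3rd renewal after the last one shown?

Every date is a Monday; gaps 35, 28, 28 days.
Each is the last Monday of its month (at least one falls on the 29th or later, ruling out '4th Monday').
Last Monday of March 2019: March 25, 2019.
Last Monday of April 2019: April 29, 2019.
May 2019 ends with Monday May 27, 2019.

May 27, 2019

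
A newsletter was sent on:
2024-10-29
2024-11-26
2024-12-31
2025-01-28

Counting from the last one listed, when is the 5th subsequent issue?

2025-06-24

These are Tuesdays with 28, 35, 28-day gaps.
Each is the final Tuesday of its month — 2024-10-29 is past the 28th, so '4th Tuesday' doesn't fit.
February 2025 ends with Tuesday 2025-02-25.
Last Tuesday of March 2025: 2025-03-25.
April 2025 ends with Tuesday 2025-04-29.
Last Tuesday of May 2025: 2025-05-27.
Last Tuesday of June 2025: 2025-06-24.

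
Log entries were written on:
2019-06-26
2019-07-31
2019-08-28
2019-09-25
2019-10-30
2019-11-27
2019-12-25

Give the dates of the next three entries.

2020-01-29, 2020-02-26, 2020-03-25

All Wednesdays; the gaps (35, 28, 28, 35, 28, 28) vary with month length.
This is the last Wednesday of each month.
January 2020 ends with Wednesday 2020-01-29.
Last Wednesday of February 2020: 2020-02-26.
March 2020 ends with Wednesday 2020-03-25.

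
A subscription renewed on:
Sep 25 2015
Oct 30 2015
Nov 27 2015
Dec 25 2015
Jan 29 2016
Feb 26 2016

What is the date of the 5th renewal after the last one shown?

Jul 29 2016

Every date is a Friday; gaps 35, 28, 28, 35, 28 days.
Each is the last Friday of its month (at least one falls on the 29th or later, ruling out '4th Friday').
March 2016 ends with Friday Mar 25 2016.
Last Friday of April 2016: Apr 29 2016.
May 2016 ends with Friday May 27 2016.
June 2016 ends with Friday Jun 24 2016.
Last Friday of July 2016: Jul 29 2016.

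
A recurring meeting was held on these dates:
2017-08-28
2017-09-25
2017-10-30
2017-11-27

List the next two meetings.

2017-12-25, 2018-01-29

All Mondays; the gaps (28, 35, 28) vary with month length.
This is the last Monday of each month.
December 2017 ends with Monday 2017-12-25.
January 2018 ends with Monday 2018-01-29.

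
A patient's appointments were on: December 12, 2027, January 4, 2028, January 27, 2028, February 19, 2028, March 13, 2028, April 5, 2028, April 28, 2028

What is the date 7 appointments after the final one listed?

The spacing is 23, 23, 23, 23, 23, 23 days — always 23 days.
April 28, 2028 + 23 days = May 21, 2028.
May 21, 2028 + 23 days = June 13, 2028.
June 13, 2028 + 23 days = July 6, 2028.
July 6, 2028 + 23 days = July 29, 2028.
July 29, 2028 + 23 days = August 21, 2028.
August 21, 2028 + 23 days = September 13, 2028.
September 13, 2028 + 23 days = October 6, 2028.

October 6, 2028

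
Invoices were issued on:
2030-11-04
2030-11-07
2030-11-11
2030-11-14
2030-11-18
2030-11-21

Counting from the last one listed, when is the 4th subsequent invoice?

The gap pattern 3, 4, 3, 4, 3 repeats every 2 events.
These are the Mondays and Thursdays of each week.
Next Monday: 2030-11-25.
The following Thursday is 2030-11-28.
The following Monday is 2030-12-02.
The following Thursday is 2030-12-05.

2030-12-05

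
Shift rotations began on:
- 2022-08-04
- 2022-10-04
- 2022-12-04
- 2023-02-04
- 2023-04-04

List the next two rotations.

2023-06-04, 2023-08-04

The day-of-month is always 4 (61, 61, 62, 59 days between events).
So this recurs on the 4th of every 2 months.
Next: June 2023 → 2023-06-04.
Next: August 2023 → 2023-08-04.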